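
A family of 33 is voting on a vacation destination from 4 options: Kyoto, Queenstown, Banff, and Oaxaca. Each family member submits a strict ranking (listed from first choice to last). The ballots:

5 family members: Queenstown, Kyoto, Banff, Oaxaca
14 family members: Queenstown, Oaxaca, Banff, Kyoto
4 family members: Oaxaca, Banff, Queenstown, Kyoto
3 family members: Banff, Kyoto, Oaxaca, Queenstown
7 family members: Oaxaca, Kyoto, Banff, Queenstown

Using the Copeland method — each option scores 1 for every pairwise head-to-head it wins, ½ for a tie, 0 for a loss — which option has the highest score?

Queenstown

Kyoto: loses to Queenstown, Banff, and Oaxaca → score 0.
Queenstown: beats Kyoto, Banff, and Oaxaca → score 3.
Banff: beats Kyoto; loses to Queenstown and Oaxaca → score 1.
Oaxaca: beats Kyoto and Banff; loses to Queenstown → score 2.
Queenstown has the best pairwise record.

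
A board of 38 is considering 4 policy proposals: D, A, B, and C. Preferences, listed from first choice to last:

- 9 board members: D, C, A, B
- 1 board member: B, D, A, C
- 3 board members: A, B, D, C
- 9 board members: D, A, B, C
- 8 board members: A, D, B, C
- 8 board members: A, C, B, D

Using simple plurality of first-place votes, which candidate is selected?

A

First-place votes: D 18, A 19, B 1, C 0.
A has the most first-place votes.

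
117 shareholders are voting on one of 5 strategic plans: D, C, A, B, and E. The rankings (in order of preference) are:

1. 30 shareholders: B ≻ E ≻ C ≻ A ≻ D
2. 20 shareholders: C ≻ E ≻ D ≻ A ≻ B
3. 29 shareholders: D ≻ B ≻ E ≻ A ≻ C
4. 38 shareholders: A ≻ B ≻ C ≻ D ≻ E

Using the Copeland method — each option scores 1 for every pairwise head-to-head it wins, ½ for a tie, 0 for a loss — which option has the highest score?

B

D: beats E; loses to C, A, and B → score 1.
C: beats D; loses to A, B, and E → score 1.
A: beats D and C; loses to B and E → score 2.
B: beats D, C, A, and E → score 4.
E: beats C and A; loses to D and B → score 2.
B has the best pairwise record.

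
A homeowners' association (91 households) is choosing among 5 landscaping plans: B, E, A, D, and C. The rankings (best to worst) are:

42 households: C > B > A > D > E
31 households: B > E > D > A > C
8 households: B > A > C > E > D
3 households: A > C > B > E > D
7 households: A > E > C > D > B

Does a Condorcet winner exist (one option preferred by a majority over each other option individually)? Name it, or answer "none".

none

Checking pairwise contests:
C beats B 52–39.
B beats E 84–7.
B beats A 81–10.
B beats D 84–7.
A beats C 49–42.
Every option loses at least one head-to-head, so there is no Condorcet winner.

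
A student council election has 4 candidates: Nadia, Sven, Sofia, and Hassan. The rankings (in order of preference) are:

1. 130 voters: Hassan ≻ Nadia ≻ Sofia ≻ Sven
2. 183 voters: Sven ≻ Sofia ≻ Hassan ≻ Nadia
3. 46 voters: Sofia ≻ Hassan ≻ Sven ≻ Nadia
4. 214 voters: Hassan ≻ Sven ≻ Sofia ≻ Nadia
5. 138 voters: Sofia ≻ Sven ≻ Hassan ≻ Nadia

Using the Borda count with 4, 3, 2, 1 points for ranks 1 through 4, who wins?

Hassan

Nadia: 130·3 + 183·1 + 46·1 + 214·1 + 138·1 = 971
Sven: 130·1 + 183·4 + 46·2 + 214·3 + 138·3 = 2010
Sofia: 130·2 + 183·3 + 46·4 + 214·2 + 138·4 = 1973
Hassan: 130·4 + 183·2 + 46·3 + 214·4 + 138·2 = 2156
Hassan has the highest Borda score (2156).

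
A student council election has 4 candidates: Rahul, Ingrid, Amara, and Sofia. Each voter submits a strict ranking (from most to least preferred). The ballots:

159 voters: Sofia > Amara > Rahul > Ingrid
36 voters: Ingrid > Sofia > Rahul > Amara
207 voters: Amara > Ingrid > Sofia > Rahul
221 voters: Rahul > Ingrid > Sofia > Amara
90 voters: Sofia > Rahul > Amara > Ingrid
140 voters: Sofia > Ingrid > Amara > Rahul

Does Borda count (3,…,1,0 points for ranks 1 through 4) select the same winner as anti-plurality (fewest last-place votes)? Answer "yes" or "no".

yes

Borda — scores: Rahul 1038, Ingrid 1244, Amara 1169, Sofia 1667. Winner: Sofia.
Anti-plurality — last-place votes: Rahul 347, Ingrid 249, Amara 257, Sofia 0. Winner: Sofia.
The two methods agree.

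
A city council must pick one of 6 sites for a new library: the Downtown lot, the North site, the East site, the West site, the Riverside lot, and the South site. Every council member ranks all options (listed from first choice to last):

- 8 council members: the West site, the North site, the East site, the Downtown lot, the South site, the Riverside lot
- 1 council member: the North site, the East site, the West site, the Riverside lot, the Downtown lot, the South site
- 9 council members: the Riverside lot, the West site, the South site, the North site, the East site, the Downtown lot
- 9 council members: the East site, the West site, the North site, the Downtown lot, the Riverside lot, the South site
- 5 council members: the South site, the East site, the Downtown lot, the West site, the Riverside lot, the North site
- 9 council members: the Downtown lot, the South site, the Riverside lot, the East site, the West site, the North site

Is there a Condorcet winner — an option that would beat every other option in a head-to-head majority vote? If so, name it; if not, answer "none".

none

Checking pairwise contests:
the North site beats the Downtown lot 27–14.
the East site beats the North site 23–18.
the South site beats the East site 23–18.
the East site beats the West site 24–17.
the Downtown lot beats the Riverside lot 31–10.
the Downtown lot beats the South site 27–14.
Every option loses at least one head-to-head, so there is no Condorcet winner.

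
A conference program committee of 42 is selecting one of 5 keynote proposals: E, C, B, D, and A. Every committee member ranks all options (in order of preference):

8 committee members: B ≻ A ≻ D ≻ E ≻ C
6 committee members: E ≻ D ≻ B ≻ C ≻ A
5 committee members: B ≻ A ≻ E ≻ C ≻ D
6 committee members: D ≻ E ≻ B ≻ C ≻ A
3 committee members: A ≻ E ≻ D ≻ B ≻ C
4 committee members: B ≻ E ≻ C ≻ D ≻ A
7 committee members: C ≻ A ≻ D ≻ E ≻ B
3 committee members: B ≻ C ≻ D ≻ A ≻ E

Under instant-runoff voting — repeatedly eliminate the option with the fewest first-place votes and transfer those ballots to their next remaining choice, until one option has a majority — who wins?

Round 1: E 6, C 7, B 20, D 6, A 3. Eliminate A.
Round 2: E 9, C 7, B 20, D 6. Eliminate D.
Round 3: E 15, C 7, B 20. Eliminate C.
Round 4: E 22, B 20. E has a majority.

E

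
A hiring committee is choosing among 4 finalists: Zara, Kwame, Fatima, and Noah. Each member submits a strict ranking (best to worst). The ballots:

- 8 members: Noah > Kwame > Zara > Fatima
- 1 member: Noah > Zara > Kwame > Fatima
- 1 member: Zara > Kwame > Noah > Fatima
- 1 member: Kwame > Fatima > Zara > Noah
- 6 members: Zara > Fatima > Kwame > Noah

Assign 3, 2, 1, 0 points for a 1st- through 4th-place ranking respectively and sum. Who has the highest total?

Zara: 8·1 + 1·2 + 1·3 + 1·1 + 6·3 = 32
Kwame: 8·2 + 1·1 + 1·2 + 1·3 + 6·1 = 28
Fatima: 8·0 + 1·0 + 1·0 + 1·2 + 6·2 = 14
Noah: 8·3 + 1·3 + 1·1 + 1·0 + 6·0 = 28
Zara has the highest Borda score (32).

Zara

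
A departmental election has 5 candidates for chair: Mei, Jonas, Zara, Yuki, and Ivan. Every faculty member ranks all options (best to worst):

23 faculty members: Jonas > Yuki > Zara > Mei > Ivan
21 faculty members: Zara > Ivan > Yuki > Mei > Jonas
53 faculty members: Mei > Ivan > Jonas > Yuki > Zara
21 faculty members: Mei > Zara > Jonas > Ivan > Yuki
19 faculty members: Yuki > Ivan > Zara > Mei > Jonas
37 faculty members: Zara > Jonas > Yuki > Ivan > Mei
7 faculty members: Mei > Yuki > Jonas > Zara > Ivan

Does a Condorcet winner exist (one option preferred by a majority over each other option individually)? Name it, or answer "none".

none

Checking pairwise contests:
Zara beats Mei 100–81.
Mei beats Jonas 121–60.
Yuki beats Zara 102–79.
Jonas beats Yuki 134–47.
Mei beats Ivan 104–77.
Every option loses at least one head-to-head, so there is no Condorcet winner.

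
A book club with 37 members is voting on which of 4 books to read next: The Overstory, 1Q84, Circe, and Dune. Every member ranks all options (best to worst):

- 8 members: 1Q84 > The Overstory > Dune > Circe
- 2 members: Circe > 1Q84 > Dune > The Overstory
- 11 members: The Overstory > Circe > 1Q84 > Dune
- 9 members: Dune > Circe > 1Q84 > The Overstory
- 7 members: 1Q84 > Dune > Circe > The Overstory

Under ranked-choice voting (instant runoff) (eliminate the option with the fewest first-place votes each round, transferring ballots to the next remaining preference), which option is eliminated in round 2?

Dune

Round 1: The Overstory 11, 1Q84 15, Circe 2, Dune 9. Eliminate Circe.
Round 2: The Overstory 11, 1Q84 17, Dune 9. Eliminate Dune.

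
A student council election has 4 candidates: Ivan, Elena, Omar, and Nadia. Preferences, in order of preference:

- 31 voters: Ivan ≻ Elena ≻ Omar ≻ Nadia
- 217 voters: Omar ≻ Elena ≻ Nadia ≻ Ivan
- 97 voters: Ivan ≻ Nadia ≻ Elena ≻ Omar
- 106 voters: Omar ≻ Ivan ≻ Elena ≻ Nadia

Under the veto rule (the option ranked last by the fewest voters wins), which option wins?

Last-place votes: Ivan 217, Elena 0, Omar 97, Nadia 137.
Elena is ranked last by the fewest voters, so Elena wins.

Elena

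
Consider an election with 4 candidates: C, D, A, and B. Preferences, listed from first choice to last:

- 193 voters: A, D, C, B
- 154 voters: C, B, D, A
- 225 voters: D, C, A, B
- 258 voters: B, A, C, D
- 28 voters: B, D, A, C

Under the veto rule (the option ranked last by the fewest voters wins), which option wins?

Last-place votes: C 28, D 258, A 154, B 418.
C is ranked last by the fewest voters, so C wins.

C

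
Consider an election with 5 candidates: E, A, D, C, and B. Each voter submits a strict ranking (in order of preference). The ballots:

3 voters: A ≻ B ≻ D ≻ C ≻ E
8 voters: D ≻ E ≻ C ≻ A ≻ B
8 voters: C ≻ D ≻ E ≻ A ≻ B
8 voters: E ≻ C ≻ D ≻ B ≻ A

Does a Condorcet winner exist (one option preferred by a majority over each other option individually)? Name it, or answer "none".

Checking pairwise contests:
D beats E 19–8.
E beats A 24–3.
C beats D 16–11.
E beats C 16–11.
E beats B 24–3.
Every option loses at least one head-to-head, so there is no Condorcet winner.

none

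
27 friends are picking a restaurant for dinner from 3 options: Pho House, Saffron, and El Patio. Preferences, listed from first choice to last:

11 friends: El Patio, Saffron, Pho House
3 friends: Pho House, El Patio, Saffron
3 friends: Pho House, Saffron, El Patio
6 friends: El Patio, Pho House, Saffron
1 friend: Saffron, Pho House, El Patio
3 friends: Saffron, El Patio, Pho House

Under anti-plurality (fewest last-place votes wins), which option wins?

Last-place votes: Pho House 14, Saffron 9, El Patio 4.
El Patio is ranked last by the fewest voters, so El Patio wins.

El Patio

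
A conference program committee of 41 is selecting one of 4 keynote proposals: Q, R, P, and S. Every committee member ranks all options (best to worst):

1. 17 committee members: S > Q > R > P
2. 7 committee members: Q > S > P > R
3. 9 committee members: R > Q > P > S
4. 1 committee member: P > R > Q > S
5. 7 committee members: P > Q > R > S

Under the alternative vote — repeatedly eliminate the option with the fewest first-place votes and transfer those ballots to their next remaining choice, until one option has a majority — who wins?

Round 1: Q 7, R 9, P 8, S 17. Eliminate Q.
Round 2: R 9, P 8, S 24. S has a majority.

S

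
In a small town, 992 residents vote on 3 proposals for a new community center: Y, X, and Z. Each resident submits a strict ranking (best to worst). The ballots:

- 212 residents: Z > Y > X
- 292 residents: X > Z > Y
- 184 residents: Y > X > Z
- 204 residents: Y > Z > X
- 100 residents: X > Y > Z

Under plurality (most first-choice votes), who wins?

First-place votes: Y 388, X 392, Z 212.
X has the most first-place votes.

X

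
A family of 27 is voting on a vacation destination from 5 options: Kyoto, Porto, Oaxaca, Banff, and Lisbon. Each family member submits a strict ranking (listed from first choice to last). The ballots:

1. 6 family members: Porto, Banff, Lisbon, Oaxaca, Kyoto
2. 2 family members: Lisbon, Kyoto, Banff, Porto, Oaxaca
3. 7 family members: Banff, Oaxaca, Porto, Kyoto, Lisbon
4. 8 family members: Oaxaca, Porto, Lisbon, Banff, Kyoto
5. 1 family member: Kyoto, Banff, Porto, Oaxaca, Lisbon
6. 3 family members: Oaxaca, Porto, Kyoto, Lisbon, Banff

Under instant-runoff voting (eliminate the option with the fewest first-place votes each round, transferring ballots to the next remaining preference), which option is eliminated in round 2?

Lisbon

Round 1: Kyoto 1, Porto 6, Oaxaca 11, Banff 7, Lisbon 2. Eliminate Kyoto.
Round 2: Porto 6, Oaxaca 11, Banff 8, Lisbon 2. Eliminate Lisbon.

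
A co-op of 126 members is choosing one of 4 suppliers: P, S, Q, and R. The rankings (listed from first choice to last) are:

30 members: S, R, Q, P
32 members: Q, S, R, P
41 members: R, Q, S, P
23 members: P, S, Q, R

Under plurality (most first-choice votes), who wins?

R

First-place votes: P 23, S 30, Q 32, R 41.
R has the most first-place votes.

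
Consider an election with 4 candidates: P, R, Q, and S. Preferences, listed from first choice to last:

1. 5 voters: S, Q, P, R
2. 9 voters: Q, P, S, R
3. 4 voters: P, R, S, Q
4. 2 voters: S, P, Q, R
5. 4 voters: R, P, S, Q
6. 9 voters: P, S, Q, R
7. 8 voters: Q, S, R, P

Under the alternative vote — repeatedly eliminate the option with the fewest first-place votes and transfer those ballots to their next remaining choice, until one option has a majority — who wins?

Round 1: P 13, R 4, Q 17, S 7. Eliminate R.
Round 2: P 17, Q 17, S 7. Eliminate S.
Round 3: P 19, Q 22. Q has a majority.

Q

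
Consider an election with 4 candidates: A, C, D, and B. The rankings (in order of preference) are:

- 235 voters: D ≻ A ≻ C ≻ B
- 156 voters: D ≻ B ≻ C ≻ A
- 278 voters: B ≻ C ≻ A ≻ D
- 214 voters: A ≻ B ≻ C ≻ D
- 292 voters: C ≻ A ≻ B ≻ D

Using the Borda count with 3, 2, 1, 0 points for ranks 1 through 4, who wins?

C

A: 235·2 + 156·0 + 278·1 + 214·3 + 292·2 = 1974
C: 235·1 + 156·1 + 278·2 + 214·1 + 292·3 = 2037
D: 235·3 + 156·3 + 278·0 + 214·0 + 292·0 = 1173
B: 235·0 + 156·2 + 278·3 + 214·2 + 292·1 = 1866
C has the highest Borda score (2037).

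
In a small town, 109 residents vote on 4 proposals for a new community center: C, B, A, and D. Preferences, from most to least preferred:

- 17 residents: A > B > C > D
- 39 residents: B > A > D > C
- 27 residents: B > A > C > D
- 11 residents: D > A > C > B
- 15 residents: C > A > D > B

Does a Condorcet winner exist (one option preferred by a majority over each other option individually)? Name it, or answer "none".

B

B vs C: 83–26 for B.
B vs A: 66–43 for B.
B vs D: 83–26 for B.
B beats every other option head-to-head.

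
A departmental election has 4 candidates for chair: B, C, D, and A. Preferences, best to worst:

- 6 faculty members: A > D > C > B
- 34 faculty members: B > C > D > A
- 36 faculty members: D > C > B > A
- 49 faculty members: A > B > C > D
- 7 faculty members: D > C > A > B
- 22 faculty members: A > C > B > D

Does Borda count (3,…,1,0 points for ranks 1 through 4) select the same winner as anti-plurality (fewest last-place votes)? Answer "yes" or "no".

Borda — scores: B 258, C 253, D 175, A 238. Winner: B.
Anti-plurality — last-place votes: B 13, C 0, D 71, A 70. Winner: C.
The two methods disagree.

no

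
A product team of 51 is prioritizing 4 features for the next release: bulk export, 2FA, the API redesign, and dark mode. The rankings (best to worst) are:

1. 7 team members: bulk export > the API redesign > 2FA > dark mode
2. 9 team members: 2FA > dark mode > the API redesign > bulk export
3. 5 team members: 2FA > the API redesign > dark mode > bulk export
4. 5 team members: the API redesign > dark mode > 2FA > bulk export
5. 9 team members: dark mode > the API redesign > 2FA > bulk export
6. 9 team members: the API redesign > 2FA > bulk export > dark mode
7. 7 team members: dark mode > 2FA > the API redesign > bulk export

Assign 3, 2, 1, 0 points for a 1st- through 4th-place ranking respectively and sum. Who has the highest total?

bulk export: 7·3 + 9·0 + 5·0 + 5·0 + 9·0 + 9·1 + 7·0 = 30
2FA: 7·1 + 9·3 + 5·3 + 5·1 + 9·1 + 9·2 + 7·2 = 95
the API redesign: 7·2 + 9·1 + 5·2 + 5·3 + 9·2 + 9·3 + 7·1 = 100
dark mode: 7·0 + 9·2 + 5·1 + 5·2 + 9·3 + 9·0 + 7·3 = 81
the API redesign has the highest Borda score (100).

the API redesign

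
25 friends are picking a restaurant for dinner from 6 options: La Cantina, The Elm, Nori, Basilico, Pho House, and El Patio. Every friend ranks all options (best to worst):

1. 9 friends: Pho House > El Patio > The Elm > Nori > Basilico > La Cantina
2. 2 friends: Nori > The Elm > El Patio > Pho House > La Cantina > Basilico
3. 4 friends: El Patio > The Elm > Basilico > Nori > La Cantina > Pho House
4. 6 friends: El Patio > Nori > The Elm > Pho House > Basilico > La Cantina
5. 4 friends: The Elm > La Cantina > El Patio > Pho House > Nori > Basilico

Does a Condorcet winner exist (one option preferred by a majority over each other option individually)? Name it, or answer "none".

El Patio

El Patio vs La Cantina: 21–4 for El Patio.
El Patio vs The Elm: 19–6 for El Patio.
El Patio vs Nori: 23–2 for El Patio.
El Patio vs Basilico: 25–0 for El Patio.
El Patio vs Pho House: 16–9 for El Patio.
El Patio beats every other option head-to-head.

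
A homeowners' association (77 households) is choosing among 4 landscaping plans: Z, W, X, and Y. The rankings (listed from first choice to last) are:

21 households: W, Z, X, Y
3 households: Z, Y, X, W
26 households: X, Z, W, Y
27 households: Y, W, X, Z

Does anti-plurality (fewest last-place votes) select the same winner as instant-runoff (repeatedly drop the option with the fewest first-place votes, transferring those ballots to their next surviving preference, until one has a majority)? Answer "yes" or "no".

Anti-plurality — last-place votes: Z 27, W 3, X 0, Y 47. Winner: X.
Instant-runoff — R1 Z 3, W 21, X 26, Y 27 (Z out); R2 W 21, X 26, Y 30 (W out); R3 X 47, Y 30 (X winner). Winner: X.
The two methods agree.

yes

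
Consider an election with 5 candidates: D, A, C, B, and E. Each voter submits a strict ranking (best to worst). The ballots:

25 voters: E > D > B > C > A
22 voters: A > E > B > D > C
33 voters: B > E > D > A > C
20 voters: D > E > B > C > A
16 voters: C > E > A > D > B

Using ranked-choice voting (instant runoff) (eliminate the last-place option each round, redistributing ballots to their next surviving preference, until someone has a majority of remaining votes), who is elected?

Round 1: D 20, A 22, C 16, B 33, E 25. Eliminate C.
Round 2: D 20, A 22, B 33, E 41. Eliminate D.
Round 3: A 22, B 33, E 61. E has a majority.

E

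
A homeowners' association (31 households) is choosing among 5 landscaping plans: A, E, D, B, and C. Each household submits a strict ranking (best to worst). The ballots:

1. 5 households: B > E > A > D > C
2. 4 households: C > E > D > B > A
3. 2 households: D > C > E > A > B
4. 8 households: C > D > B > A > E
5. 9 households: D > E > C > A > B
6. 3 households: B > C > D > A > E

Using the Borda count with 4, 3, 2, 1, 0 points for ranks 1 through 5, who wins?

D

A: 5·2 + 4·0 + 2·1 + 8·1 + 9·1 + 3·1 = 32
E: 5·3 + 4·3 + 2·2 + 8·0 + 9·3 + 3·0 = 58
D: 5·1 + 4·2 + 2·4 + 8·3 + 9·4 + 3·2 = 87
B: 5·4 + 4·1 + 2·0 + 8·2 + 9·0 + 3·4 = 52
C: 5·0 + 4·4 + 2·3 + 8·4 + 9·2 + 3·3 = 81
D has the highest Borda score (87).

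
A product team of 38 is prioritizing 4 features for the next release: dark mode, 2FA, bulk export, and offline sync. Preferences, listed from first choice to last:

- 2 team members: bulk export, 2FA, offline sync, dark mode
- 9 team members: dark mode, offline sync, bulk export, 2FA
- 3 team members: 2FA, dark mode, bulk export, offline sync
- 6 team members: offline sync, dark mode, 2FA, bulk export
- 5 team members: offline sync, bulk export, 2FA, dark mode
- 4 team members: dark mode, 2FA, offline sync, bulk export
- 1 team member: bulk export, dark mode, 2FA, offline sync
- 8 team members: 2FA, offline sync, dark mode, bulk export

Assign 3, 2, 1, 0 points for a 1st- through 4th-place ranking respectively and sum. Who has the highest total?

offline sync

dark mode: 2·0 + 9·3 + 3·2 + 6·2 + 5·0 + 4·3 + 1·2 + 8·1 = 67
2FA: 2·2 + 9·0 + 3·3 + 6·1 + 5·1 + 4·2 + 1·1 + 8·3 = 57
bulk export: 2·3 + 9·1 + 3·1 + 6·0 + 5·2 + 4·0 + 1·3 + 8·0 = 31
offline sync: 2·1 + 9·2 + 3·0 + 6·3 + 5·3 + 4·1 + 1·0 + 8·2 = 73
offline sync has the highest Borda score (73).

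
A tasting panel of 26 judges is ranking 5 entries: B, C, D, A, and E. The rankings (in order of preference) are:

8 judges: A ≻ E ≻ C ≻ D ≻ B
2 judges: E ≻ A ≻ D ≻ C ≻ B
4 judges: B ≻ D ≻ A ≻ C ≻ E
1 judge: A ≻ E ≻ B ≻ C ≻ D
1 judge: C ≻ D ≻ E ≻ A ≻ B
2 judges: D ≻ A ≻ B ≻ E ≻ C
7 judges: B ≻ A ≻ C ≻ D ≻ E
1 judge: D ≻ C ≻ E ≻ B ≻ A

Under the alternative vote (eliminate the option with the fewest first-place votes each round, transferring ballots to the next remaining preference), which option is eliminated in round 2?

Round 1: B 11, C 1, D 3, A 9, E 2. Eliminate C.
Round 2: B 11, D 4, A 9, E 2. Eliminate E.

E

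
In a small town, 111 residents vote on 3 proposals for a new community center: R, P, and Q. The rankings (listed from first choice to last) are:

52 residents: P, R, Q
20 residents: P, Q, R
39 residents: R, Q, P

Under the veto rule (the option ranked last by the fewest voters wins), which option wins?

Last-place votes: R 20, P 39, Q 52.
R is ranked last by the fewest voters, so R wins.

R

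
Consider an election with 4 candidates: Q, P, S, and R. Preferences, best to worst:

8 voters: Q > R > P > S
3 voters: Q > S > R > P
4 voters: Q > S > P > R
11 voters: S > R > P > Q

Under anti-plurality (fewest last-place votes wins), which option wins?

Last-place votes: Q 11, P 3, S 8, R 4.
P is ranked last by the fewest voters, so P wins.

P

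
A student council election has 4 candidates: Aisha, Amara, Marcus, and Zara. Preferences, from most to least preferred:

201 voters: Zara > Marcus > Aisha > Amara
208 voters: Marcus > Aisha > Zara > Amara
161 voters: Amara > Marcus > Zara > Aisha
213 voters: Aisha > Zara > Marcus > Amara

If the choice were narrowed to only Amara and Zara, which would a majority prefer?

Zara

Voters preferring Amara to Zara: 161; preferring Zara to Amara: 622.
Zara wins the head-to-head.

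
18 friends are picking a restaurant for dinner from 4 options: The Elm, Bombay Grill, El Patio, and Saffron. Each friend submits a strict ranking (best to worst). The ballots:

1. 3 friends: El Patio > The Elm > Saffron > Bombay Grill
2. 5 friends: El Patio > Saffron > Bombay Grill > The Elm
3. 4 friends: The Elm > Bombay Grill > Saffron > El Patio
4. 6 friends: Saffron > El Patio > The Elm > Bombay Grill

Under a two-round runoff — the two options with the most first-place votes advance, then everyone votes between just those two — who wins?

Round 1 first-place votes: The Elm 4, Bombay Grill 0, El Patio 8, Saffron 6.
El Patio and Saffron advance.
Runoff: El Patio is preferred to Saffron by 8 voters; Saffron by 10.
Saffron wins the runoff.

Saffron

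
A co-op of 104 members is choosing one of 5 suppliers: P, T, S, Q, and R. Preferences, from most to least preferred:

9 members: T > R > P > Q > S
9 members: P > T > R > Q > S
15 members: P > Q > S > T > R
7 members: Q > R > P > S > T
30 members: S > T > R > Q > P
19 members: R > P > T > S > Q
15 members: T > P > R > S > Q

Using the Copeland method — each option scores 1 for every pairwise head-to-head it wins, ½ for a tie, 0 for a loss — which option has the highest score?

P: beats S and Q; loses to T and R → score 2.
T: beats P, Q, and R; ties S → score 3.5.
S: beats Q; ties T; loses to P and R → score 1.5.
Q: loses to P, T, S, and R → score 0.
R: beats P, S, and Q; loses to T → score 3.
T has the best pairwise record.

T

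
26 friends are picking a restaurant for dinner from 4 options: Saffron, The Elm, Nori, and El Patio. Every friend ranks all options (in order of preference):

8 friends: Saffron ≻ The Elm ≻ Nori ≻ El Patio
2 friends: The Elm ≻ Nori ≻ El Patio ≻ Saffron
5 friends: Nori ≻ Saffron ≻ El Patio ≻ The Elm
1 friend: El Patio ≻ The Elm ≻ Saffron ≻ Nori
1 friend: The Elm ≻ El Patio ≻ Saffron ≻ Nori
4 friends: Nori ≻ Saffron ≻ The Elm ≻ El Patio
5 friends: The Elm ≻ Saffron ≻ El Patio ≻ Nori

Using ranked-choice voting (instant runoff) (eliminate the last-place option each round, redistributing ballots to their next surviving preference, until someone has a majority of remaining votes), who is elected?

The Elm

Round 1: Saffron 8, The Elm 8, Nori 9, El Patio 1. Eliminate El Patio.
Round 2: Saffron 8, The Elm 9, Nori 9. Eliminate Saffron.
Round 3: The Elm 17, Nori 9. The Elm has a majority.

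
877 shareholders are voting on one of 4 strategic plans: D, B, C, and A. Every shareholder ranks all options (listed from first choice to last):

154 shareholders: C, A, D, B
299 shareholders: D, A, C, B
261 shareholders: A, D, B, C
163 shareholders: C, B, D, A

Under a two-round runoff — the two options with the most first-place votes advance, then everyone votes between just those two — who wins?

D

Round 1 first-place votes: D 299, B 0, C 317, A 261.
C and D advance.
Runoff: C is preferred to D by 317 voters; D by 560.
D wins the runoff.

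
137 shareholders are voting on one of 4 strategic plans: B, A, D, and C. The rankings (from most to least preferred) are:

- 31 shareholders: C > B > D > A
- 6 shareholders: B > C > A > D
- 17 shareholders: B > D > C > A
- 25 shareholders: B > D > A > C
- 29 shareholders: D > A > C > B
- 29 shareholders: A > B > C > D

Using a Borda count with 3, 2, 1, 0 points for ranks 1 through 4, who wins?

B: 31·2 + 6·3 + 17·3 + 25·3 + 29·0 + 29·2 = 264
A: 31·0 + 6·1 + 17·0 + 25·1 + 29·2 + 29·3 = 176
D: 31·1 + 6·0 + 17·2 + 25·2 + 29·3 + 29·0 = 202
C: 31·3 + 6·2 + 17·1 + 25·0 + 29·1 + 29·1 = 180
B has the highest Borda score (264).

B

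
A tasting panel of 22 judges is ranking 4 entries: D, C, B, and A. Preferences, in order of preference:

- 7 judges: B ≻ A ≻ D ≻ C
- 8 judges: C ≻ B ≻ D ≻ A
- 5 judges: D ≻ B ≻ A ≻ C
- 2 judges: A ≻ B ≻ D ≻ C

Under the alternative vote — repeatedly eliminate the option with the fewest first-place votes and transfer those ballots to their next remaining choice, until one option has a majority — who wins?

B

Round 1: D 5, C 8, B 7, A 2. Eliminate A.
Round 2: D 5, C 8, B 9. Eliminate D.
Round 3: C 8, B 14. B has a majority.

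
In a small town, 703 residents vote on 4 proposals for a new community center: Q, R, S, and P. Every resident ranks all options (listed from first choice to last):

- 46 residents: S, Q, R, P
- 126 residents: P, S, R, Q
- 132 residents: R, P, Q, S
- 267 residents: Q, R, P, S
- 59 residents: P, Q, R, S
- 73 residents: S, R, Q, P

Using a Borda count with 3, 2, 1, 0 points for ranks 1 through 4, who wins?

Q: 46·2 + 126·0 + 132·1 + 267·3 + 59·2 + 73·1 = 1216
R: 46·1 + 126·1 + 132·3 + 267·2 + 59·1 + 73·2 = 1307
S: 46·3 + 126·2 + 132·0 + 267·0 + 59·0 + 73·3 = 609
P: 46·0 + 126·3 + 132·2 + 267·1 + 59·3 + 73·0 = 1086
R has the highest Borda score (1307).

R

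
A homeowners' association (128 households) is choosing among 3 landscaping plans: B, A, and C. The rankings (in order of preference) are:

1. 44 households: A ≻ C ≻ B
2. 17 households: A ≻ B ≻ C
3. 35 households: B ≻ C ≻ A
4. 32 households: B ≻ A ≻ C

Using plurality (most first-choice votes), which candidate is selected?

First-place votes: B 67, A 61, C 0.
B has the most first-place votes.

B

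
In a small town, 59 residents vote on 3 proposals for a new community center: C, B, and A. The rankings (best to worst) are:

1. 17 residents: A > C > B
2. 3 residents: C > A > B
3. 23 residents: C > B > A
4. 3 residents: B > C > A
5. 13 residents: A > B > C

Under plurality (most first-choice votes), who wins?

First-place votes: C 26, B 3, A 30.
A has the most first-place votes.

A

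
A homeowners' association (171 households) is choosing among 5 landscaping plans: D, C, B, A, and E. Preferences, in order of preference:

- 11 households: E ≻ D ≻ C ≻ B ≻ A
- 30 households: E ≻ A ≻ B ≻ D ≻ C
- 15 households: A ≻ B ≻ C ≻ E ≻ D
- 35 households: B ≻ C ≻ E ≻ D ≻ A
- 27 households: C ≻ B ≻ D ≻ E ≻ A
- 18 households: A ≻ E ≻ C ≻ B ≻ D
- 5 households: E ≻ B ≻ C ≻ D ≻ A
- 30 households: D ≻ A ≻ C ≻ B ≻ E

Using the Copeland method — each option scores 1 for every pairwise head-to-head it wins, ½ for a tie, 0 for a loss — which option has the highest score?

C

D: beats A; loses to C, B, and E → score 1.
C: beats D, B, and E; loses to A → score 3.
B: beats D and E; loses to C and A → score 2.
A: beats C and B; loses to D and E → score 2.
E: beats D and A; loses to C and B → score 2.
C has the best pairwise record.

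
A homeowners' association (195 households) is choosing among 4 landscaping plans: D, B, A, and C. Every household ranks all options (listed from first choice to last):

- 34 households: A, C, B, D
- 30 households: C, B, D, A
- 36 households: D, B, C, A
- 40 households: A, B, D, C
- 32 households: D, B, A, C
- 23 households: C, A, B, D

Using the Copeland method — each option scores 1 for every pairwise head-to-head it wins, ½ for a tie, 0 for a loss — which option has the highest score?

D: beats A and C; loses to B → score 2.
B: beats D, A, and C → score 3.
A: beats C; loses to D and B → score 1.
C: loses to D, B, and A → score 0.
B has the best pairwise record.

B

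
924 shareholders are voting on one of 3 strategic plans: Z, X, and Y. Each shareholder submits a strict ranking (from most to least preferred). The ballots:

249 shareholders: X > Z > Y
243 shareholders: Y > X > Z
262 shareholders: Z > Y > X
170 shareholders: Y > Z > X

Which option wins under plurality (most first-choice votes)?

Y

First-place votes: Z 262, X 249, Y 413.
Y has the most first-place votes.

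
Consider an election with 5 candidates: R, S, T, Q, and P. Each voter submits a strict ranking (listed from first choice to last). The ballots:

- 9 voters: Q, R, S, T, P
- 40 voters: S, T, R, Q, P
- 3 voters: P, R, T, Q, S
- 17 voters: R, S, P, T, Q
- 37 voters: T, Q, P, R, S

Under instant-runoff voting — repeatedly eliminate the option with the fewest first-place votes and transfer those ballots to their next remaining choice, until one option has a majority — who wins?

S

Round 1: R 17, S 40, T 37, Q 9, P 3. Eliminate P.
Round 2: R 20, S 40, T 37, Q 9. Eliminate Q.
Round 3: R 29, S 40, T 37. Eliminate R.
Round 4: S 66, T 40. S has a majority.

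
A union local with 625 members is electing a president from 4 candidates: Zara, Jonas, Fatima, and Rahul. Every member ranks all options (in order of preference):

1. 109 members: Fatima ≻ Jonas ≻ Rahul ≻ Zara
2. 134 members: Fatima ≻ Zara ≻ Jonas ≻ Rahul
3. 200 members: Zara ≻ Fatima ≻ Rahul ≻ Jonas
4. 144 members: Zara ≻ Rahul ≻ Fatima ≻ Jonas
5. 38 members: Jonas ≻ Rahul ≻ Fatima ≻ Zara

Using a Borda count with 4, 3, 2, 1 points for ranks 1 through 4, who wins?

Zara: 109·1 + 134·3 + 200·4 + 144·4 + 38·1 = 1925
Jonas: 109·3 + 134·2 + 200·1 + 144·1 + 38·4 = 1091
Fatima: 109·4 + 134·4 + 200·3 + 144·2 + 38·2 = 1936
Rahul: 109·2 + 134·1 + 200·2 + 144·3 + 38·3 = 1298
Fatima has the highest Borda score (1936).

Fatima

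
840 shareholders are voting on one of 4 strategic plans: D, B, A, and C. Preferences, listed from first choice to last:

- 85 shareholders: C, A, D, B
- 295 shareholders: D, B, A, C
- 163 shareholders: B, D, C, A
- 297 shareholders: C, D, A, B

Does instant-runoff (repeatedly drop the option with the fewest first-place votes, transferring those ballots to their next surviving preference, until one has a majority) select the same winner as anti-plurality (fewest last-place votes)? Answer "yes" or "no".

yes

Instant-runoff — R1 D 295, B 163, A 0, C 382 (A out); R2 D 295, B 163, C 382 (B out); R3 D 458, C 382 (D winner). Winner: D.
Anti-plurality — last-place votes: D 0, B 382, A 163, C 295. Winner: D.
The two methods agree.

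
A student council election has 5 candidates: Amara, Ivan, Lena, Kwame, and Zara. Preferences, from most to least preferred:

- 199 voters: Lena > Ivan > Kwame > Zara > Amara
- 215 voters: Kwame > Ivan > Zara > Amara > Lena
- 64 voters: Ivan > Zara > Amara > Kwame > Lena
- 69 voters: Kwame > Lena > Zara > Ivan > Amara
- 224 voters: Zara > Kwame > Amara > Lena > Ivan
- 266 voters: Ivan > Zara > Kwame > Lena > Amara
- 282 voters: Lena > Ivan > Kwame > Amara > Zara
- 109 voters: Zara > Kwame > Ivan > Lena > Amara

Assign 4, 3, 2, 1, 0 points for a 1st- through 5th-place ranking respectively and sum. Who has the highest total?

Ivan

Amara: 199·0 + 215·1 + 64·2 + 69·0 + 224·2 + 266·0 + 282·1 + 109·0 = 1073
Ivan: 199·3 + 215·3 + 64·4 + 69·1 + 224·0 + 266·4 + 282·3 + 109·2 = 3695
Lena: 199·4 + 215·0 + 64·0 + 69·3 + 224·1 + 266·1 + 282·4 + 109·1 = 2730
Kwame: 199·2 + 215·4 + 64·1 + 69·4 + 224·3 + 266·2 + 282·2 + 109·3 = 3693
Zara: 199·1 + 215·2 + 64·3 + 69·2 + 224·4 + 266·3 + 282·0 + 109·4 = 3089
Ivan has the highest Borda score (3695).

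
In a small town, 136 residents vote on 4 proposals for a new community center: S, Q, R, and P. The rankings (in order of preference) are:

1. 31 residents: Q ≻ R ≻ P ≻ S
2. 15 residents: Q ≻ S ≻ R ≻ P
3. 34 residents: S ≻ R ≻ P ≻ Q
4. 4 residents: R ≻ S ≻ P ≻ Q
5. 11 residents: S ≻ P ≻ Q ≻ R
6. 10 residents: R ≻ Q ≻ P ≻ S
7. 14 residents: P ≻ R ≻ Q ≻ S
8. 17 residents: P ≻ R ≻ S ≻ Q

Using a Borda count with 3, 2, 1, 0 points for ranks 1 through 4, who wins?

S: 31·0 + 15·2 + 34·3 + 4·2 + 11·3 + 10·0 + 14·0 + 17·1 = 190
Q: 31·3 + 15·3 + 34·0 + 4·0 + 11·1 + 10·2 + 14·1 + 17·0 = 183
R: 31·2 + 15·1 + 34·2 + 4·3 + 11·0 + 10·3 + 14·2 + 17·2 = 249
P: 31·1 + 15·0 + 34·1 + 4·1 + 11·2 + 10·1 + 14·3 + 17·3 = 194
R has the highest Borda score (249).

R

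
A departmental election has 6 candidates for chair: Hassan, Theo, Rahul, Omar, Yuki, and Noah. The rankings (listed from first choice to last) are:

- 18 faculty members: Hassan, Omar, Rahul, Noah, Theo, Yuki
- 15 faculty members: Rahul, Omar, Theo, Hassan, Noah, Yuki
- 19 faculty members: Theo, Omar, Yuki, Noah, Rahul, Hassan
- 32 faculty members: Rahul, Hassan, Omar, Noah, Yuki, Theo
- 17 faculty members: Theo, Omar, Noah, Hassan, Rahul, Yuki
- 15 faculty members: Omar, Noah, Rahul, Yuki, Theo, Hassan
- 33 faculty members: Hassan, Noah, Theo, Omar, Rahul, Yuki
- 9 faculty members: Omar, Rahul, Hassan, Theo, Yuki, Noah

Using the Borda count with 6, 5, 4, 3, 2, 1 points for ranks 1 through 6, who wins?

Hassan: 18·6 + 15·3 + 19·1 + 32·5 + 17·3 + 15·1 + 33·6 + 9·4 = 632
Theo: 18·2 + 15·4 + 19·6 + 32·1 + 17·6 + 15·2 + 33·4 + 9·3 = 533
Rahul: 18·4 + 15·6 + 19·2 + 32·6 + 17·2 + 15·4 + 33·2 + 9·5 = 597
Omar: 18·5 + 15·5 + 19·5 + 32·4 + 17·5 + 15·6 + 33·3 + 9·6 = 716
Yuki: 18·1 + 15·1 + 19·4 + 32·2 + 17·1 + 15·3 + 33·1 + 9·2 = 286
Noah: 18·3 + 15·2 + 19·3 + 32·3 + 17·4 + 15·5 + 33·5 + 9·1 = 554
Omar has the highest Borda score (716).

Omar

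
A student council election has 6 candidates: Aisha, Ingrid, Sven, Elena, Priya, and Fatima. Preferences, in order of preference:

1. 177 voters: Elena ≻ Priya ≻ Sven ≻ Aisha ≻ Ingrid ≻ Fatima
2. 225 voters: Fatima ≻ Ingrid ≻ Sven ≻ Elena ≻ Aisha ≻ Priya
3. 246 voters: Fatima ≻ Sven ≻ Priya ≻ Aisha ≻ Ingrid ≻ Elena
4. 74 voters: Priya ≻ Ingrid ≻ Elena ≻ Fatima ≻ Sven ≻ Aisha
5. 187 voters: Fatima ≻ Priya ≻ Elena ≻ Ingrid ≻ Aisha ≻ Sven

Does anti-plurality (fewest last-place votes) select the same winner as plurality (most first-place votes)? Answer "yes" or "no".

no

Anti-plurality — last-place votes: Aisha 74, Ingrid 0, Sven 187, Elena 246, Priya 225, Fatima 177. Winner: Ingrid.
Plurality — first-place votes: Aisha 0, Ingrid 0, Sven 0, Elena 177, Priya 74, Fatima 658. Winner: Fatima.
The two methods disagree.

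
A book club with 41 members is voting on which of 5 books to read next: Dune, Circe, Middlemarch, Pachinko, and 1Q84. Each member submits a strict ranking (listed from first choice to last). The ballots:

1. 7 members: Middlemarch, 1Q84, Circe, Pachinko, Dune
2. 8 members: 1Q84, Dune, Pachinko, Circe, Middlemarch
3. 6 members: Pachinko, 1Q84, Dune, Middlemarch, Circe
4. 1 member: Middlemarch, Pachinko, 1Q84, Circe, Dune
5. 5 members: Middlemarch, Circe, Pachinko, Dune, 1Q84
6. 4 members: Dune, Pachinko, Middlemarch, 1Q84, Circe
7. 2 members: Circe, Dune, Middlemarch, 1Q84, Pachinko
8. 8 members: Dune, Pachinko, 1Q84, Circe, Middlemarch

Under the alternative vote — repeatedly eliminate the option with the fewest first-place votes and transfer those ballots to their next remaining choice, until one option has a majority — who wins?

1Q84

Round 1: Dune 12, Circe 2, Middlemarch 13, Pachinko 6, 1Q84 8. Eliminate Circe.
Round 2: Dune 14, Middlemarch 13, Pachinko 6, 1Q84 8. Eliminate Pachinko.
Round 3: Dune 14, Middlemarch 13, 1Q84 14. Eliminate Middlemarch.
Round 4: Dune 19, 1Q84 22. 1Q84 has a majority.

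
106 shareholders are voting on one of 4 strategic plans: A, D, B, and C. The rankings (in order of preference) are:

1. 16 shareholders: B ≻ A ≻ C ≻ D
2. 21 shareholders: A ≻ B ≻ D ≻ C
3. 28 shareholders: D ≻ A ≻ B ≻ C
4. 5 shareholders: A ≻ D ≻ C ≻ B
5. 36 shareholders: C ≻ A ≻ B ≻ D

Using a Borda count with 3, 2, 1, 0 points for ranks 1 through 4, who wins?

A: 16·2 + 21·3 + 28·2 + 5·3 + 36·2 = 238
D: 16·0 + 21·1 + 28·3 + 5·2 + 36·0 = 115
B: 16·3 + 21·2 + 28·1 + 5·0 + 36·1 = 154
C: 16·1 + 21·0 + 28·0 + 5·1 + 36·3 = 129
A has the highest Borda score (238).

A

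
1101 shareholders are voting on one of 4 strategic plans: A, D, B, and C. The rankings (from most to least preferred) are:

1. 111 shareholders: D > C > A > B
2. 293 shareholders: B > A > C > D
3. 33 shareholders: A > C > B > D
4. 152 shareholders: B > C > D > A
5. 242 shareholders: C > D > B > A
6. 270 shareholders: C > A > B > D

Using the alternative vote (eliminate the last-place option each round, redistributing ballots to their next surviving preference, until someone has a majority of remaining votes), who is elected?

C

Round 1: A 33, D 111, B 445, C 512. Eliminate A.
Round 2: D 111, B 445, C 545. Eliminate D.
Round 3: B 445, C 656. C has a majority.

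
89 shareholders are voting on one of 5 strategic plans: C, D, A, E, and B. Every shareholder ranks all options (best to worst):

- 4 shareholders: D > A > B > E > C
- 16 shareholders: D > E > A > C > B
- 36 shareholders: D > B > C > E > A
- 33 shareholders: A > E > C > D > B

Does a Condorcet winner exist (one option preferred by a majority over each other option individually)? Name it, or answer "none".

D

D vs C: 56–33 for D.
D vs A: 56–33 for D.
D vs E: 56–33 for D.
D vs B: 89–0 for D.
D beats every other option head-to-head.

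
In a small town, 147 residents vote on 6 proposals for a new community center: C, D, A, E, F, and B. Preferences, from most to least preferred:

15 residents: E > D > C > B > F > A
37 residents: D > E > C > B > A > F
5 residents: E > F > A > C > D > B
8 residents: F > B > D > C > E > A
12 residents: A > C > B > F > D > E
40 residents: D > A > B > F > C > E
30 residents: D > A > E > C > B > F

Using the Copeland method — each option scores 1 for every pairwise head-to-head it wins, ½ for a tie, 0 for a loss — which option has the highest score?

D

C: beats F and B; loses to D, A, and E → score 2.
D: beats C, A, E, F, and B → score 5.
A: beats C, E, F, and B; loses to D → score 4.
E: beats C, F, and B; loses to D and A → score 3.
F: loses to C, D, A, E, and B → score 0.
B: beats F; loses to C, D, A, and E → score 1.
D has the best pairwise record.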